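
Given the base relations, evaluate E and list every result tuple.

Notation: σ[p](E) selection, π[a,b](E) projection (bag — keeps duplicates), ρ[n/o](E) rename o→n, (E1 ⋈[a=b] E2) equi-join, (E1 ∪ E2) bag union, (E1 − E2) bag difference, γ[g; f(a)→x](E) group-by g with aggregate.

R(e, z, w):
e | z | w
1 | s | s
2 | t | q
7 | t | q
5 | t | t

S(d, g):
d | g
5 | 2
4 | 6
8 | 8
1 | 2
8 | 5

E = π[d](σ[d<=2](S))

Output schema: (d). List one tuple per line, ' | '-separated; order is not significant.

Stepwise |·|:
  S → 5
  σ[d<=2](S) → 1
  π[d](σ[d<=2](S)) → 1

== RESULT ==
d
1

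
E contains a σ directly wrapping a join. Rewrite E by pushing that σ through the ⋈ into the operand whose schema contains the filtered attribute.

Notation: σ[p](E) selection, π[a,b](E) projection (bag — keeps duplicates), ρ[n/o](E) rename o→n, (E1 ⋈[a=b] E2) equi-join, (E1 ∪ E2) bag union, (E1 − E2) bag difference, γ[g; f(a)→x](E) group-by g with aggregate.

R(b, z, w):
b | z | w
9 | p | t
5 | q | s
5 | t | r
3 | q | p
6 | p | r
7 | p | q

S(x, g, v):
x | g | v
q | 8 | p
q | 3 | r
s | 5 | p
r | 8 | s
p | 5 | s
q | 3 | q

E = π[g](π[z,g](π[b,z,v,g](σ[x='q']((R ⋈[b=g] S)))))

σ filters on x, owned by the right side.
E' = π[g](π[z,g](π[b,z,v,g]((R ⋈[b=g] σ[x='q'](S)))))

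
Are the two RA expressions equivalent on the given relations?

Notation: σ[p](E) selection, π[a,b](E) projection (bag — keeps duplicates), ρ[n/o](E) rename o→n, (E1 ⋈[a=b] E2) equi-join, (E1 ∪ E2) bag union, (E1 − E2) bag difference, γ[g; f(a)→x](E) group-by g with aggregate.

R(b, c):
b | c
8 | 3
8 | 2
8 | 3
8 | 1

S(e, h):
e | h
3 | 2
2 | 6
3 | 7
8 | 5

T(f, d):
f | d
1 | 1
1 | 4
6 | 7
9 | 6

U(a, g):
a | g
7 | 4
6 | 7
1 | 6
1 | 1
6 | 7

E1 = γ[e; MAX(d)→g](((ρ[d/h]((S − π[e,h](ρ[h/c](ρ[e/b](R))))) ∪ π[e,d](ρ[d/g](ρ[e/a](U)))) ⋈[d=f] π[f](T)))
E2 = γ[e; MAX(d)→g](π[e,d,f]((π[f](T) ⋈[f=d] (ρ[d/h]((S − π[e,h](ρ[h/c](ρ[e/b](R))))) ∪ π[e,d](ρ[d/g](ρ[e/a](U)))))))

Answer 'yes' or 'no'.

E1 per-node cardinality:
  S → 4
  R → 4
  ρ[e/b](R) → 4
  ρ[h/c](ρ[e/b](R)) → 4
  π[e,h](ρ[h/c](ρ[e/b](R))) → 4
  (S − π[e,h](ρ[h/c](ρ[e/b](R)))) → 4
  ρ[d/h]((S − π[e,h](ρ[h/c](ρ[e/b](R))))) → 4
  U → 5
  ρ[e/a](U) → 5
  ρ[d/g](ρ[e/a](U)) → 5
  π[e,d](ρ[d/g](ρ[e/a](U))) → 5
  (ρ[d/h]((S − π[e,h](ρ[h/c](ρ[e/b](R))))) ∪ π[e,d](ρ[d/g](ρ[e/a](U)))) → 9
  T → 4
  π[f](T) → 4
  ((ρ[d/h]((S − π[e,h](ρ[h/c](ρ[e/b](R))))) ∪ π[e,d](ρ[d/g](ρ[e/a](U)))) ⋈[d=f] π[f](T)) → 4
  γ[e; MAX(d)→g](((ρ[d/h]((S − π[e,h](ρ[h/c](ρ[e/b](R))))) ∪ π[e,d](ρ[d/g](ρ[e/a](U)))) ⋈[d=f] π[f](T))) → 2
E2 per-node cardinality:
  T → 4
  π[f](T) → 4
  S → 4
  R → 4
  ρ[e/b](R) → 4
  ρ[h/c](ρ[e/b](R)) → 4
  π[e,h](ρ[h/c](ρ[e/b](R))) → 4
  (S − π[e,h](ρ[h/c](ρ[e/b](R)))) → 4
  ρ[d/h]((S − π[e,h](ρ[h/c](ρ[e/b](R))))) → 4
  U → 5
  ρ[e/a](U) → 5
  ρ[d/g](ρ[e/a](U)) → 5
  π[e,d](ρ[d/g](ρ[e/a](U))) → 5
  (ρ[d/h]((S − π[e,h](ρ[h/c](ρ[e/b](R))))) ∪ π[e,d](ρ[d/g](ρ[e/a](U)))) → 9
  (π[f](T) ⋈[f=d] (ρ[d/h]((S − π[e,h](ρ[h/c](ρ[e/b](R))))) ∪ π[e,d](ρ[d/g](ρ[e/a](U))))) → 4
  π[e,d,f]((π[f](T) ⋈[f=d] (ρ[d/h]((S − π[e,h](ρ[h/c](ρ[e/b](R))))) ∪ π[e,d](ρ[d/g](ρ[e/a](U)))))) → 4
  γ[e; MAX(d)→g](π[e,d,f]((π[f](T) ⋈[f=d] (ρ[d/h]((S − π[e,h](ρ[h/c](ρ[e/b](R))))) ∪ π[e,d](ρ[d/g](ρ[e/a](U))))))) → 2

E1 and E2 produce the same multiset:
e | g
1 | 6
2 | 6

yes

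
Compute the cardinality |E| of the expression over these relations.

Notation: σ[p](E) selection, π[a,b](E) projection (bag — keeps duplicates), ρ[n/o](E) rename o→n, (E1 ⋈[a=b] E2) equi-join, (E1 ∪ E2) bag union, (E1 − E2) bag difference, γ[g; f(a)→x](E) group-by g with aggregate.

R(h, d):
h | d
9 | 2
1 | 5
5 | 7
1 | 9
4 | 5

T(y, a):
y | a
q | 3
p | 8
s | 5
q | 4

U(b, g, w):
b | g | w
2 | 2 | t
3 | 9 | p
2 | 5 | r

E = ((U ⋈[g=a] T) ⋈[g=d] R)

Row counts bottom-up:
  U → 3
  T → 4
  (U ⋈[g=a] T) → 1
  R → 5
  ((U ⋈[g=a] T) ⋈[g=d] R) → 2

|E| = 2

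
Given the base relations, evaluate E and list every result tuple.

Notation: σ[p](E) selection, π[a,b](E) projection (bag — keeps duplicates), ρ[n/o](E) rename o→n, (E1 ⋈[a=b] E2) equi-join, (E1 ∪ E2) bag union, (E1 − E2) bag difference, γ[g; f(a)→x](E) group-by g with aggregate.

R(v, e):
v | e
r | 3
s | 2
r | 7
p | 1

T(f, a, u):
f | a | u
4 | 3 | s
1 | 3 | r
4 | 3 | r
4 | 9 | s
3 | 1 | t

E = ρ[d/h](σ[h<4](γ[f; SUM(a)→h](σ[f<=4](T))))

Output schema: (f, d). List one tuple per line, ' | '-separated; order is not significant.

Per-node cardinality:
  T → 5
  σ[f<=4](T) → 5
  γ[f; SUM(a)→h](σ[f<=4](T)) → 3
  σ[h<4](γ[f; SUM(a)→h](σ[f<=4](T))) → 2
  ρ[d/h](σ[h<4](γ[f; SUM(a)→h](σ[f<=4](T)))) → 2

== RESULT ==
f | d
1 | 3
3 | 1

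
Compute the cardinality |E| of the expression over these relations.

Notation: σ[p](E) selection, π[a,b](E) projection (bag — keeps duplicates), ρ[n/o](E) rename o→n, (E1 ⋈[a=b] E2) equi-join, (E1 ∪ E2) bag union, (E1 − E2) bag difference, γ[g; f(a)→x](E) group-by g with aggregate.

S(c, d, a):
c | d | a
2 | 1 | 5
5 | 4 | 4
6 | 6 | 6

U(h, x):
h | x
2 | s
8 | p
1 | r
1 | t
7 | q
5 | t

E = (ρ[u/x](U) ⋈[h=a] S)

Per-node cardinality:
  U → 6
  ρ[u/x](U) → 6
  S → 3
  (ρ[u/x](U) ⋈[h=a] S) → 1

|E| = 1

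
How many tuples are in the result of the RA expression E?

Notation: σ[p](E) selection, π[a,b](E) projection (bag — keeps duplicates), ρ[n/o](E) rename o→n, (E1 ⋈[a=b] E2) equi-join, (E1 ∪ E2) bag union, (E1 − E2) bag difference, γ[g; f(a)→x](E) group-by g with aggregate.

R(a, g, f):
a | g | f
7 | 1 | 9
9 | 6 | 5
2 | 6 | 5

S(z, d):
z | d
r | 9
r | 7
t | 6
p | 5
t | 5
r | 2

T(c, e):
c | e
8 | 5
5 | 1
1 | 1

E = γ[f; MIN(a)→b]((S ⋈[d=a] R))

Per-node cardinality:
  S → 6
  R → 3
  (S ⋈[d=a] R) → 3
  γ[f; MIN(a)→b]((S ⋈[d=a] R)) → 2

|E| = 2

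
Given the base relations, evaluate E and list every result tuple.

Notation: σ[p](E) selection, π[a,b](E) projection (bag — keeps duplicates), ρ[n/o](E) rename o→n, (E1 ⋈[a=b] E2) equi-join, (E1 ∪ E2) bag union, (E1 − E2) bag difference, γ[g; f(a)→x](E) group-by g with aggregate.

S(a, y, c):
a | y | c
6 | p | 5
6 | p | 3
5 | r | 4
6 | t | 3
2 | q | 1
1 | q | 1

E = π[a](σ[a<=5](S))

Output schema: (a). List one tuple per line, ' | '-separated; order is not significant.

Row counts bottom-up:
  S → 6
  σ[a<=5](S) → 3
  π[a](σ[a<=5](S)) → 3

== RESULT ==
a
1
2
5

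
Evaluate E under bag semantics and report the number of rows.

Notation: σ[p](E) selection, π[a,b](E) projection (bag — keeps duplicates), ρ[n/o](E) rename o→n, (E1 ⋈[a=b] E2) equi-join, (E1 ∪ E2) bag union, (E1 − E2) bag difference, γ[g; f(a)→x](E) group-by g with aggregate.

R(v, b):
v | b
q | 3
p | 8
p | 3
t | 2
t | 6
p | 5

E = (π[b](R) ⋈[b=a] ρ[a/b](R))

Subexpression sizes:
  R → 6
  π[b](R) → 6
  R → 6
  ρ[a/b](R) → 6
  (π[b](R) ⋈[b=a] ρ[a/b](R)) → 8

|E| = 8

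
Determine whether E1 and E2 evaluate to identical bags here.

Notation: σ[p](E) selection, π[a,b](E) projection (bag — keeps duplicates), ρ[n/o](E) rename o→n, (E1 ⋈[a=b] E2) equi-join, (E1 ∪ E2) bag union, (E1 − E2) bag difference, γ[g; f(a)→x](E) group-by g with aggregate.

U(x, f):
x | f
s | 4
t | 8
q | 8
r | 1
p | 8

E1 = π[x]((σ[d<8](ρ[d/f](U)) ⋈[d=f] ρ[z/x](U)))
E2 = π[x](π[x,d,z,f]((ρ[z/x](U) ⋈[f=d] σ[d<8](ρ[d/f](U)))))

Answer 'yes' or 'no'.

E1 row counts bottom-up:
  U → 5
  ρ[d/f](U) → 5
  σ[d<8](ρ[d/f](U)) → 2
  U → 5
  ρ[z/x](U) → 5
  (σ[d<8](ρ[d/f](U)) ⋈[d=f] ρ[z/x](U)) → 2
  π[x]((σ[d<8](ρ[d/f](U)) ⋈[d=f] ρ[z/x](U))) → 2
E2 row counts bottom-up:
  U → 5
  ρ[z/x](U) → 5
  U → 5
  ρ[d/f](U) → 5
  σ[d<8](ρ[d/f](U)) → 2
  (ρ[z/x](U) ⋈[f=d] σ[d<8](ρ[d/f](U))) → 2
  π[x,d,z,f]((ρ[z/x](U) ⋈[f=d] σ[d<8](ρ[d/f](U)))) → 2
  π[x](π[x,d,z,f]((ρ[z/x](U) ⋈[f=d] σ[d<8](ρ[d/f](U))))) → 2

E1 and E2 produce the same multiset:
x
r
s

yes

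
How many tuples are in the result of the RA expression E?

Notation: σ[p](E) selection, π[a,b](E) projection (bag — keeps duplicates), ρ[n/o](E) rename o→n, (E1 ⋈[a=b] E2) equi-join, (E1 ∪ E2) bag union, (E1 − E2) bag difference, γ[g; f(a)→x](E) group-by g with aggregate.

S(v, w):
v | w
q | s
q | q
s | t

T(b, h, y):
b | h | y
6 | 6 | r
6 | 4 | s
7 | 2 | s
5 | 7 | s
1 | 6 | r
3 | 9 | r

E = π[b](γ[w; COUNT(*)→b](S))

Row counts bottom-up:
  S → 3
  γ[w; COUNT(*)→b](S) → 3
  π[b](γ[w; COUNT(*)→b](S)) → 3

|E| = 3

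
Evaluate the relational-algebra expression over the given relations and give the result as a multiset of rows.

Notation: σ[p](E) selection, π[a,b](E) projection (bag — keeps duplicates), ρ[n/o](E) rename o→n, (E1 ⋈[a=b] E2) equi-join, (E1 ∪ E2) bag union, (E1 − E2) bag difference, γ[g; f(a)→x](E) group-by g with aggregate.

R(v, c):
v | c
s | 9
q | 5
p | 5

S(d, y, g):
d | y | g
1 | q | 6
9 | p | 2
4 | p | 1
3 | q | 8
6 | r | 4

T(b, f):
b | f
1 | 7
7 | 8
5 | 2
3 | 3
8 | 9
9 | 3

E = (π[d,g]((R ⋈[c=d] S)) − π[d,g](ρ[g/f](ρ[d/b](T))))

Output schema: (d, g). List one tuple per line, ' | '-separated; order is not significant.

Per-node cardinality:
  R → 3
  S → 5
  (R ⋈[c=d] S) → 1
  π[d,g]((R ⋈[c=d] S)) → 1
  T → 6
  ρ[d/b](T) → 6
  ρ[g/f](ρ[d/b](T)) → 6
  π[d,g](ρ[g/f](ρ[d/b](T))) → 6
  (π[d,g]((R ⋈[c=d] S)) − π[d,g](ρ[g/f](ρ[d/b](T)))) → 1

== RESULT ==
d | g
9 | 2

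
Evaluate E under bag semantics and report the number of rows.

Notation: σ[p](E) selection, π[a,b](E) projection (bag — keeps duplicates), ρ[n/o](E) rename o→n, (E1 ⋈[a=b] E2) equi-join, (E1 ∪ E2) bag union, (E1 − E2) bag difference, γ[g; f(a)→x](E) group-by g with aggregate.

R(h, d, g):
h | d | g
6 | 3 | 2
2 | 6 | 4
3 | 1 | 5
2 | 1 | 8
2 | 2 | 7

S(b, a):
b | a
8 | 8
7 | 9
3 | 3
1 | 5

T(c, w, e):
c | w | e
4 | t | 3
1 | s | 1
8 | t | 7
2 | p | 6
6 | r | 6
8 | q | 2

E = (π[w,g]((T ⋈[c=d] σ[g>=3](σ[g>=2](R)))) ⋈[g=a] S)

Stepwise |·|:
  T → 6
  R → 5
  σ[g>=2](R) → 5
  σ[g>=3](σ[g>=2](R)) → 4
  (T ⋈[c=d] σ[g>=3](σ[g>=2](R))) → 4
  π[w,g]((T ⋈[c=d] σ[g>=3](σ[g>=2](R)))) → 4
  S → 4
  (π[w,g]((T ⋈[c=d] σ[g>=3](σ[g>=2](R)))) ⋈[g=a] S) → 2

|E| = 2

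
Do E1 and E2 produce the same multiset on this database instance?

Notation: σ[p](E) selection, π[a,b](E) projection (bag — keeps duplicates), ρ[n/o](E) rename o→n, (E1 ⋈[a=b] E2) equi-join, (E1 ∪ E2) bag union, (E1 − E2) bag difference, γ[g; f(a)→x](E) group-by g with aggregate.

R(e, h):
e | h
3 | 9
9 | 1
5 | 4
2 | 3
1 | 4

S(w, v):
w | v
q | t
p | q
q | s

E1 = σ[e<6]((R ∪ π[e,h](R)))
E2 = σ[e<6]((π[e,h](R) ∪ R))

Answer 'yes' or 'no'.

E1 subexpression sizes:
  R → 5
  R → 5
  π[e,h](R) → 5
  (R ∪ π[e,h](R)) → 10
  σ[e<6]((R ∪ π[e,h](R))) → 8
E2 subexpression sizes:
  R → 5
  π[e,h](R) → 5
  R → 5
  (π[e,h](R) ∪ R) → 10
  σ[e<6]((π[e,h](R) ∪ R)) → 8

E1 and E2 produce the same multiset:
e | h
1 | 4
1 | 4
2 | 3
2 | 3
3 | 9
3 | 9
5 | 4
5 | 4

yes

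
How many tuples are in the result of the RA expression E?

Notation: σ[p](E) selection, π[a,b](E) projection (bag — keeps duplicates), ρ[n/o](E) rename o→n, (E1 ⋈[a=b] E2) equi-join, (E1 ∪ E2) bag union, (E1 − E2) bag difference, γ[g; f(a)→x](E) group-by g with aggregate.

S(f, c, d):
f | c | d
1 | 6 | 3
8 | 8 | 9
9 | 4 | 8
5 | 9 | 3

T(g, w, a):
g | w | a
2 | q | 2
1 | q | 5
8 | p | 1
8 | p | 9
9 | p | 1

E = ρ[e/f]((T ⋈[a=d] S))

Row counts bottom-up:
  T → 5
  S → 4
  (T ⋈[a=d] S) → 1
  ρ[e/f]((T ⋈[a=d] S)) → 1

|E| = 1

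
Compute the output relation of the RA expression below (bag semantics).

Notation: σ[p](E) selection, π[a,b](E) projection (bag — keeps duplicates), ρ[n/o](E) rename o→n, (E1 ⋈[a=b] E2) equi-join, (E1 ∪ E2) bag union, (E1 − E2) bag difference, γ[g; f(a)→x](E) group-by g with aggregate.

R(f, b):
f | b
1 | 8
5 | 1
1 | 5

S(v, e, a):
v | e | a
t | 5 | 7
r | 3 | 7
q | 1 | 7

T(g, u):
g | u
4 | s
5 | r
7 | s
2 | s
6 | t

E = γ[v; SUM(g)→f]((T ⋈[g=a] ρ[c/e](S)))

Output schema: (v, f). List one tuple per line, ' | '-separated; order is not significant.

Row counts bottom-up:
  T → 5
  S → 3
  ρ[c/e](S) → 3
  (T ⋈[g=a] ρ[c/e](S)) → 3
  γ[v; SUM(g)→f]((T ⋈[g=a] ρ[c/e](S))) → 3

== RESULT ==
v | f
q | 7
r | 7
t | 7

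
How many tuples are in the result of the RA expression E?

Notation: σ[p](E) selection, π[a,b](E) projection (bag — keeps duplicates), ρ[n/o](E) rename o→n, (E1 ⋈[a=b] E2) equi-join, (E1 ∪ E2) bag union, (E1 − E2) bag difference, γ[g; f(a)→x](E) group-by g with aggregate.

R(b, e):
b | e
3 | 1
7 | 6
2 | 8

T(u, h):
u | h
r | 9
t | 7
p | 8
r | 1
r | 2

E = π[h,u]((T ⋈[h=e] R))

Row counts bottom-up:
  T → 5
  R → 3
  (T ⋈[h=e] R) → 2
  π[h,u]((T ⋈[h=e] R)) → 2

|E| = 2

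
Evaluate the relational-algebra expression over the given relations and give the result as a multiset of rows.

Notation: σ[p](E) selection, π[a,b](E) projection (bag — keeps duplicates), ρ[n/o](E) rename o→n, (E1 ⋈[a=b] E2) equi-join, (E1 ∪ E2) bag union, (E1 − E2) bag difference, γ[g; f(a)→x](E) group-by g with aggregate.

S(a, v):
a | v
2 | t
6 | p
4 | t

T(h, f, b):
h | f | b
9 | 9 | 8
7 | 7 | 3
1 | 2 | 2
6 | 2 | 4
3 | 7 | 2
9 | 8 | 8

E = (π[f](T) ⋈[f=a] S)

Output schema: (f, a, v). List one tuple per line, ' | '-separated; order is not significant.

Stepwise |·|:
  T → 6
  π[f](T) → 6
  S → 3
  (π[f](T) ⋈[f=a] S) → 2

== RESULT ==
f | a | v
2 | 2 | t
2 | 2 | t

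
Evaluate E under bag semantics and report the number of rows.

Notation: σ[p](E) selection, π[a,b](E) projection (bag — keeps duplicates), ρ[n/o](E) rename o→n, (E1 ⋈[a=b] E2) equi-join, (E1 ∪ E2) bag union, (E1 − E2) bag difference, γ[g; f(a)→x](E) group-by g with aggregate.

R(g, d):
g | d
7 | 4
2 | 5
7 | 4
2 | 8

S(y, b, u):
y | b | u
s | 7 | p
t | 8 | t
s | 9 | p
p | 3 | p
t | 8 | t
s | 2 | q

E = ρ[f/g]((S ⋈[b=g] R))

Row counts bottom-up:
  S → 6
  R → 4
  (S ⋈[b=g] R) → 4
  ρ[f/g]((S ⋈[b=g] R)) → 4

|E| = 4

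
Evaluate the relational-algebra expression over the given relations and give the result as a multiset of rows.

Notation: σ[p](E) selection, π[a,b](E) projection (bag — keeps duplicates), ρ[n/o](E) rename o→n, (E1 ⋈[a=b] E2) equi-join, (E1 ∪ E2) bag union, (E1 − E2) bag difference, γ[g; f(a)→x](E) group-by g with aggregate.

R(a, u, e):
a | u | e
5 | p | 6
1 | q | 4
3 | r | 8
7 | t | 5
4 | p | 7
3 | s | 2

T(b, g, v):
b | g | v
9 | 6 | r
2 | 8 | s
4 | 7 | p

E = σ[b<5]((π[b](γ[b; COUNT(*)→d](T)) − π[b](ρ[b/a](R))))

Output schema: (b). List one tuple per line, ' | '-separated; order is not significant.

Stepwise |·|:
  T → 3
  γ[b; COUNT(*)→d](T) → 3
  π[b](γ[b; COUNT(*)→d](T)) → 3
  R → 6
  ρ[b/a](R) → 6
  π[b](ρ[b/a](R)) → 6
  (π[b](γ[b; COUNT(*)→d](T)) − π[b](ρ[b/a](R))) → 2
  σ[b<5]((π[b](γ[b; COUNT(*)→d](T)) − π[b](ρ[b/a](R)))) → 1

== RESULT ==
b
2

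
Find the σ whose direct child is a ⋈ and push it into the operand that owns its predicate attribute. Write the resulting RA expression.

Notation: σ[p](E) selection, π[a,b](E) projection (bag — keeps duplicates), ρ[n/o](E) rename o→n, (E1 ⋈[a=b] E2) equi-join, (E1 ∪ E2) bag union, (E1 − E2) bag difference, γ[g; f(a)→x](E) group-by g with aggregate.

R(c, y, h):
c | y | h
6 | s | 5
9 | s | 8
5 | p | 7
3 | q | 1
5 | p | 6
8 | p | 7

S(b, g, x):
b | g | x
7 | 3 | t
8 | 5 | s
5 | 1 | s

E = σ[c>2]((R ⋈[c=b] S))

σ filters on c, owned by the left side.
E' = (σ[c>2](R) ⋈[c=b] S)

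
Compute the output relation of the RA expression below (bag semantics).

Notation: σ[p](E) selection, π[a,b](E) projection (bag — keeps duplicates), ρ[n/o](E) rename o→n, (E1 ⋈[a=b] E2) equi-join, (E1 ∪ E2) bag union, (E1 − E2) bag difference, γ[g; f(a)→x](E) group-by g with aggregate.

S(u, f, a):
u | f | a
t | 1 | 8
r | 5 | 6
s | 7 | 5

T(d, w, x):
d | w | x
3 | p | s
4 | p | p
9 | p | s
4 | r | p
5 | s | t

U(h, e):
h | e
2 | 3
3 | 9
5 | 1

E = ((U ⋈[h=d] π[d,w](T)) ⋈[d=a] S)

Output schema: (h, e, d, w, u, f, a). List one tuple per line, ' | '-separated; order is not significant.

Row counts bottom-up:
  U → 3
  T → 5
  π[d,w](T) → 5
  (U ⋈[h=d] π[d,w](T)) → 2
  S → 3
  ((U ⋈[h=d] π[d,w](T)) ⋈[d=a] S) → 1

== RESULT ==
h | e | d | w | u | f | a
5 | 1 | 5 | s | s | 7 | 5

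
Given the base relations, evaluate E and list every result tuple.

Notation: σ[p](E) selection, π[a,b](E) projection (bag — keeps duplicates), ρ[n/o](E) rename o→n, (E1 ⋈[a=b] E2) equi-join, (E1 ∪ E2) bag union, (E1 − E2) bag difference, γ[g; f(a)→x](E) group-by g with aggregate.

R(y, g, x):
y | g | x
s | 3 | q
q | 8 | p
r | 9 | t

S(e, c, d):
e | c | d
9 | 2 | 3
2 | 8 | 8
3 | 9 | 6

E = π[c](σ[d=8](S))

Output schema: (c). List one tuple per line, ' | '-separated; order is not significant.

Per-node cardinality:
  S → 3
  σ[d=8](S) → 1
  π[c](σ[d=8](S)) → 1

== RESULT ==
c
8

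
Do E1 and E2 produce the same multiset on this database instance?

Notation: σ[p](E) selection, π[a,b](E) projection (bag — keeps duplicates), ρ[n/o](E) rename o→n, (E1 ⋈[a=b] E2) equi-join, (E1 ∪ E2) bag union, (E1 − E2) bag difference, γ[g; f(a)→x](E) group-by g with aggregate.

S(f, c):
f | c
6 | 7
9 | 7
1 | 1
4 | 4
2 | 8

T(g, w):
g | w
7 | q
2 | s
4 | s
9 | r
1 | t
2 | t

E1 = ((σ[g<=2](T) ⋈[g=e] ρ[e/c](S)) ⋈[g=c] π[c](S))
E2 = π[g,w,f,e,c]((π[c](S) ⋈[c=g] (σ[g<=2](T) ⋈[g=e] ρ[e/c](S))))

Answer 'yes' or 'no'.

E1 per-node cardinality:
  T → 6
  σ[g<=2](T) → 3
  S → 5
  ρ[e/c](S) → 5
  (σ[g<=2](T) ⋈[g=e] ρ[e/c](S)) → 1
  S → 5
  π[c](S) → 5
  ((σ[g<=2](T) ⋈[g=e] ρ[e/c](S)) ⋈[g=c] π[c](S)) → 1
E2 per-node cardinality:
  S → 5
  π[c](S) → 5
  T → 6
  σ[g<=2](T) → 3
  S → 5
  ρ[e/c](S) → 5
  (σ[g<=2](T) ⋈[g=e] ρ[e/c](S)) → 1
  (π[c](S) ⋈[c=g] (σ[g<=2](T) ⋈[g=e] ρ[e/c](S))) → 1
  π[g,w,f,e,c]((π[c](S) ⋈[c=g] (σ[g<=2](T) ⋈[g=e] ρ[e/c](S)))) → 1

E1 and E2 produce the same multiset:
g | w | f | e | c
1 | t | 1 | 1 | 1

yes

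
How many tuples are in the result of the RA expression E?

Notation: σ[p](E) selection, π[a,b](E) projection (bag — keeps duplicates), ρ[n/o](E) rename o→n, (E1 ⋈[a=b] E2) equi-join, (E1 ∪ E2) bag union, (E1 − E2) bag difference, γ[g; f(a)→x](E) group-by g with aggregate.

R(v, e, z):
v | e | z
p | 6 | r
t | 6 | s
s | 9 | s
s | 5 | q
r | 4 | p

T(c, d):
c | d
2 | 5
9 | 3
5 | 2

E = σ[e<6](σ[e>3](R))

Subexpression sizes:
  R → 5
  σ[e>3](R) → 5
  σ[e<6](σ[e>3](R)) → 2

|E| = 2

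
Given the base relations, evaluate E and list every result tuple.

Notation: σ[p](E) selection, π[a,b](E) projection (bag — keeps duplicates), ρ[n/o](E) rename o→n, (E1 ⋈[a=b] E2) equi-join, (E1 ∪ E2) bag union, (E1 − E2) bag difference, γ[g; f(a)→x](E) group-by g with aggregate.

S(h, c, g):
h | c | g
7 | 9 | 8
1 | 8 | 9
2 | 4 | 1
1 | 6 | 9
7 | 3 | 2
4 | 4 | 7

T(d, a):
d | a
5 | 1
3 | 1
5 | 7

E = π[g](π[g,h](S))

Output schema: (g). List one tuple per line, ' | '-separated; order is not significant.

Subexpression sizes:
  S → 6
  π[g,h](S) → 6
  π[g](π[g,h](S)) → 6

== RESULT ==
g
1
2
7
8
9
9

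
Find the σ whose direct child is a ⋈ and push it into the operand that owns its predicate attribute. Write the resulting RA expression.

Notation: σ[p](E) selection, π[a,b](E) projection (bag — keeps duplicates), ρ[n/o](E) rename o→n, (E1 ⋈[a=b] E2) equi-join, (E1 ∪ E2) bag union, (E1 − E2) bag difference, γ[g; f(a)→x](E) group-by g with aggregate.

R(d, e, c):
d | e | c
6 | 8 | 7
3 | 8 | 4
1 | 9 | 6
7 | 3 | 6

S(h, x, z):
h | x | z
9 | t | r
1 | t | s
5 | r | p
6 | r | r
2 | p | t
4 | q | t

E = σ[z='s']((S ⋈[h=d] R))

σ filters on z, owned by the left side.
E' = (σ[z='s'](S) ⋈[h=d] R)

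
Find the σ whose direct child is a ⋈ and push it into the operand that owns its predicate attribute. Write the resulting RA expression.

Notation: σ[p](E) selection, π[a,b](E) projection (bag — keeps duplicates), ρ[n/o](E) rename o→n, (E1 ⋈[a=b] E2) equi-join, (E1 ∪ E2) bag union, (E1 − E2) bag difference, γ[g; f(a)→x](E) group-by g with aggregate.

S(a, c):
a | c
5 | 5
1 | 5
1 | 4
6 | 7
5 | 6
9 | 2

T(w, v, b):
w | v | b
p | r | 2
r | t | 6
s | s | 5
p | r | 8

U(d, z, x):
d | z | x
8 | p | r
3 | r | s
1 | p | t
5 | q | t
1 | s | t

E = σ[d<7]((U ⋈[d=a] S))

σ filters on d, owned by the left side.
E' = (σ[d<7](U) ⋈[d=a] S)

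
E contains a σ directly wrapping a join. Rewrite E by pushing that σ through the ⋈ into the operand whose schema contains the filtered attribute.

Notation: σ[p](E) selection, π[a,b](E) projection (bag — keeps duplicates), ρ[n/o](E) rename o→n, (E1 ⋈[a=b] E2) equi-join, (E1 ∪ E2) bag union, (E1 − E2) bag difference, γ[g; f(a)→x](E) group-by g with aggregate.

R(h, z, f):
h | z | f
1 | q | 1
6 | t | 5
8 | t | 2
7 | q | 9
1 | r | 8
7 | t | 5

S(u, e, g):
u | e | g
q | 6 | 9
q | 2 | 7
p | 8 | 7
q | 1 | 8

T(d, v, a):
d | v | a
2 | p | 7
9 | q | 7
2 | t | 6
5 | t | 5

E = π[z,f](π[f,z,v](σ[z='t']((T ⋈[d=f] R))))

σ filters on z, owned by the right side.
E' = π[z,f](π[f,z,v]((T ⋈[d=f] σ[z='t'](R))))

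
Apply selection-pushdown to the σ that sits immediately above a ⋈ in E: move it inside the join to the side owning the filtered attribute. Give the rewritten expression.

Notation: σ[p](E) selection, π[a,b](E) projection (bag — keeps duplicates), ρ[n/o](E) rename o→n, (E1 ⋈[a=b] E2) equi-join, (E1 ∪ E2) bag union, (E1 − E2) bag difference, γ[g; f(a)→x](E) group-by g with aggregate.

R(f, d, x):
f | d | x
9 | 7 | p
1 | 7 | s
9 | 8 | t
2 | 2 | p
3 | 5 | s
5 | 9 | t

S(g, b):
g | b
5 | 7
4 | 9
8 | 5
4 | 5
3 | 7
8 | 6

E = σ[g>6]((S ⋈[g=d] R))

σ filters on g, owned by the left side.
E' = (σ[g>6](S) ⋈[g=d] R)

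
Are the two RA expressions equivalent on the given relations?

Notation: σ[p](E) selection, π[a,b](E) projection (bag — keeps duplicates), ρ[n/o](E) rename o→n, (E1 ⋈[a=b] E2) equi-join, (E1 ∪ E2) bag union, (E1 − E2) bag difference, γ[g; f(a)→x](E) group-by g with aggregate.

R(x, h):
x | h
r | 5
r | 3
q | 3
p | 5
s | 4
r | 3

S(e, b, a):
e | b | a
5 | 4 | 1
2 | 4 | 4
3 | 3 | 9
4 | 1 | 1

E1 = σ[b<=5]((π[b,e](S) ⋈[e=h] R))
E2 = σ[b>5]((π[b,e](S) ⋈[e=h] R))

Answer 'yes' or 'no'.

E1 subexpression sizes:
  S → 4
  π[b,e](S) → 4
  R → 6
  (π[b,e](S) ⋈[e=h] R) → 6
  σ[b<=5]((π[b,e](S) ⋈[e=h] R)) → 6
E2 subexpression sizes:
  S → 4
  π[b,e](S) → 4
  R → 6
  (π[b,e](S) ⋈[e=h] R) → 6
  σ[b>5]((π[b,e](S) ⋈[e=h] R)) → 0

E1 result:
b | e | x | h
1 | 4 | s | 4
3 | 3 | q | 3
3 | 3 | r | 3
3 | 3 | r | 3
4 | 5 | p | 5
4 | 5 | r | 5
E2 result:
b | e | x | h
(0 rows)
Witness: (3, 3, 'r', 3) appears 2× in E1 but 0× in E2.

no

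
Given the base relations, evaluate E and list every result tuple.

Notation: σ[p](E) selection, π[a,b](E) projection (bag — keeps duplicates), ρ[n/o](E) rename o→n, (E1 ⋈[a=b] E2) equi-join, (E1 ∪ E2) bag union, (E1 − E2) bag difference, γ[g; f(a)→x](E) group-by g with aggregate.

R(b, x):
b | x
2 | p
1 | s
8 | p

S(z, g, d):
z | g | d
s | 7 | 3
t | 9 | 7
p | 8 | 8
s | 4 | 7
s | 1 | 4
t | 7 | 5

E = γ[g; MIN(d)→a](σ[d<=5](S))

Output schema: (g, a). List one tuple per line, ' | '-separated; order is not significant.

Per-node cardinality:
  S → 6
  σ[d<=5](S) → 3
  γ[g; MIN(d)→a](σ[d<=5](S)) → 2

== RESULT ==
g | a
1 | 4
7 | 3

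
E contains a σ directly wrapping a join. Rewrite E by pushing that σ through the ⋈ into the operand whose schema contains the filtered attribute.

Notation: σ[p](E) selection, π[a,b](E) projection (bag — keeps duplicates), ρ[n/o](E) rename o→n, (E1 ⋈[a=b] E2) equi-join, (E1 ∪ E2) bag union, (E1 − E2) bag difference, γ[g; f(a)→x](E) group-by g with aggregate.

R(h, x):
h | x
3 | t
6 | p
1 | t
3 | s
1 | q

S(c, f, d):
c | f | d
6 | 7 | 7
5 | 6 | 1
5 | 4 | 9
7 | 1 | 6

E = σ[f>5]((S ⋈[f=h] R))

σ filters on f, owned by the left side.
E' = (σ[f>5](S) ⋈[f=h] R)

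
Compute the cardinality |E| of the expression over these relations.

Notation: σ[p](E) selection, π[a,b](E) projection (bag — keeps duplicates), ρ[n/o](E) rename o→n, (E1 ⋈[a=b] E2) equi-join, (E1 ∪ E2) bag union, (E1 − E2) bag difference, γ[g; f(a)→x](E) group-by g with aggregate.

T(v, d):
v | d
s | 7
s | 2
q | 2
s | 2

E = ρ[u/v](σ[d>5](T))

Stepwise |·|:
  T → 4
  σ[d>5](T) → 1
  ρ[u/v](σ[d>5](T)) → 1

|E| = 1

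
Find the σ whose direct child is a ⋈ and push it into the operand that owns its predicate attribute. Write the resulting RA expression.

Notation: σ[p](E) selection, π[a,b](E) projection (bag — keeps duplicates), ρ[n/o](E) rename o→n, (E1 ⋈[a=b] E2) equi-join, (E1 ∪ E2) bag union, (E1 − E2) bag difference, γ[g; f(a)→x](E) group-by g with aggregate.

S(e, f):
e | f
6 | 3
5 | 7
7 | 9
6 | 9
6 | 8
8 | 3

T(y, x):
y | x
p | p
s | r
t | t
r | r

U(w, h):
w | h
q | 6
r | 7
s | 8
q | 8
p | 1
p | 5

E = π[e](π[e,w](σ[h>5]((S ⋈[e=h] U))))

σ filters on h, owned by the right side.
E' = π[e](π[e,w]((S ⋈[e=h] σ[h>5](U))))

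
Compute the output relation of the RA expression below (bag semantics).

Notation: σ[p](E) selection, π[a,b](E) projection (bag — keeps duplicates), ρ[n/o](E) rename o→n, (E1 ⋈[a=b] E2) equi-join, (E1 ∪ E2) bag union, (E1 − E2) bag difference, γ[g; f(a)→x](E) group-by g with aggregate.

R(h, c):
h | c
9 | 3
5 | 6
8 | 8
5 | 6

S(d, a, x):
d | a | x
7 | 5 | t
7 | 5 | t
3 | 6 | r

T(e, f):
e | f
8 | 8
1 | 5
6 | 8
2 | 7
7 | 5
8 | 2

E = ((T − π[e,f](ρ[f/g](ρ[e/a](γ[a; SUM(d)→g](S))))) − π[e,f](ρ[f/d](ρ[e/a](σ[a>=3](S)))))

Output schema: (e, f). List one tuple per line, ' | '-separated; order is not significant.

Per-node cardinality:
  T → 6
  S → 3
  γ[a; SUM(d)→g](S) → 2
  ρ[e/a](γ[a; SUM(d)→g](S)) → 2
  ρ[f/g](ρ[e/a](γ[a; SUM(d)→g](S))) → 2
  π[e,f](ρ[f/g](ρ[e/a](γ[a; SUM(d)→g](S)))) → 2
  (T − π[e,f](ρ[f/g](ρ[e/a](γ[a; SUM(d)→g](S))))) → 6
  S → 3
  σ[a>=3](S) → 3
  ρ[e/a](σ[a>=3](S)) → 3
  ρ[f/d](ρ[e/a](σ[a>=3](S))) → 3
  π[e,f](ρ[f/d](ρ[e/a](σ[a>=3](S)))) → 3
  ((T − π[e,f](ρ[f/g](ρ[e/a](γ[a; SUM(d)→g](S))))) − π[e,f](ρ[f/d](ρ[e/a](σ[a>=3](S))))) → 6

== RESULT ==
e | f
1 | 5
2 | 7
6 | 8
7 | 5
8 | 2
8 | 8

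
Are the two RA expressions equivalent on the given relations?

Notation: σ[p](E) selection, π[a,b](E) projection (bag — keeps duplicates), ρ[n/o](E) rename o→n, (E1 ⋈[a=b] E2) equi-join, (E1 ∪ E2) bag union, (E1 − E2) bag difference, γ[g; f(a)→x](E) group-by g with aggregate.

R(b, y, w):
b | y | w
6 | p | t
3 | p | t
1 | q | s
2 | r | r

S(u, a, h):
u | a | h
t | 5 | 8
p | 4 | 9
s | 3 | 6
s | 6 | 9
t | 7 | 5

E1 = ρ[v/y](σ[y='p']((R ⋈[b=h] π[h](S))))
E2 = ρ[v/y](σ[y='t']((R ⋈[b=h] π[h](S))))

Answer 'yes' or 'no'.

E1 subexpression sizes:
  R → 4
  S → 5
  π[h](S) → 5
  (R ⋈[b=h] π[h](S)) → 1
  σ[y='p']((R ⋈[b=h] π[h](S))) → 1
  ρ[v/y](σ[y='p']((R ⋈[b=h] π[h](S)))) → 1
E2 subexpression sizes:
  R → 4
  S → 5
  π[h](S) → 5
  (R ⋈[b=h] π[h](S)) → 1
  σ[y='t']((R ⋈[b=h] π[h](S))) → 0
  ρ[v/y](σ[y='t']((R ⋈[b=h] π[h](S)))) → 0

E1 result:
b | v | w | h
6 | p | t | 6
E2 result:
b | v | w | h
(0 rows)
Witness: (6, 'p', 't', 6) appears 1× in E1 but 0× in E2.

no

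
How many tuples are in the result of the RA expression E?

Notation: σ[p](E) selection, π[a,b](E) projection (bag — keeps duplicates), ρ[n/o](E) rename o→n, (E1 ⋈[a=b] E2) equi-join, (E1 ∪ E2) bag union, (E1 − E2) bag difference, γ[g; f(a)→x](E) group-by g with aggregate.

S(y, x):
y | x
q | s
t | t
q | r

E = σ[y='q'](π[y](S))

Stepwise |·|:
  S → 3
  π[y](S) → 3
  σ[y='q'](π[y](S)) → 2

|E| = 2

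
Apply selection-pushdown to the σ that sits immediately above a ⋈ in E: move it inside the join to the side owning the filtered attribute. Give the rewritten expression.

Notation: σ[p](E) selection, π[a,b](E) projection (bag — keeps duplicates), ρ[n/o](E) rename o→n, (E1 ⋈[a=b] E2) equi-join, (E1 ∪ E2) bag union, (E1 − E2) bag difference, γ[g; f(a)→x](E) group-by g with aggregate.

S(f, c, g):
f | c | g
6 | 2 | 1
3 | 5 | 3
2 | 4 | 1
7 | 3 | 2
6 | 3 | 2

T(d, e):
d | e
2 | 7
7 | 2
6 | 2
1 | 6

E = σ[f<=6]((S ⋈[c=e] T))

σ filters on f, owned by the left side.
E' = (σ[f<=6](S) ⋈[c=e] T)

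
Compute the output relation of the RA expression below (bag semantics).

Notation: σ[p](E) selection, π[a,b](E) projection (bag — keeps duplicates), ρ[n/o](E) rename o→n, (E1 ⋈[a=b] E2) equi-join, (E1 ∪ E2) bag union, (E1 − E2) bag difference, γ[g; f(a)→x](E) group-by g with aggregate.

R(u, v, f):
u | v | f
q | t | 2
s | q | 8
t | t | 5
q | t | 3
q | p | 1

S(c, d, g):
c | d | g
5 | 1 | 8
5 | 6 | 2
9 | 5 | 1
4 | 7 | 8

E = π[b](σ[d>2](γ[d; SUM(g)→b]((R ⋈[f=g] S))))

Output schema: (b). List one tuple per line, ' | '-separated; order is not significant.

Row counts bottom-up:
  R → 5
  S → 4
  (R ⋈[f=g] S) → 4
  γ[d; SUM(g)→b]((R ⋈[f=g] S)) → 4
  σ[d>2](γ[d; SUM(g)→b]((R ⋈[f=g] S))) → 3
  π[b](σ[d>2](γ[d; SUM(g)→b]((R ⋈[f=g] S)))) → 3

== RESULT ==
b
1
2
8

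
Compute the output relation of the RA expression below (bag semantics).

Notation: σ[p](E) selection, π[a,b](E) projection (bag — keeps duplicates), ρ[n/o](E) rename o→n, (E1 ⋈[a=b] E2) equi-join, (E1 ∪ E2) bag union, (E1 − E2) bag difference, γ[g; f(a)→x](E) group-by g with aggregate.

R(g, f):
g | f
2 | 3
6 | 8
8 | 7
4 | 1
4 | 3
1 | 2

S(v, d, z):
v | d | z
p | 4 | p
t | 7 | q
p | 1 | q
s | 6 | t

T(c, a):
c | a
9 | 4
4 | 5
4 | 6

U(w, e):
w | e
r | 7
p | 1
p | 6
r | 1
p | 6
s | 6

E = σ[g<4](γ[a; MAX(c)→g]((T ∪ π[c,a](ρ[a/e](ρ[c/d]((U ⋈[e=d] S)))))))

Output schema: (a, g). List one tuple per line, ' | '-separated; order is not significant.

Stepwise |·|:
  T → 3
  U → 6
  S → 4
  (U ⋈[e=d] S) → 6
  ρ[c/d]((U ⋈[e=d] S)) → 6
  ρ[a/e](ρ[c/d]((U ⋈[e=d] S))) → 6
  π[c,a](ρ[a/e](ρ[c/d]((U ⋈[e=d] S)))) → 6
  (T ∪ π[c,a](ρ[a/e](ρ[c/d]((U ⋈[e=d] S))))) → 9
  γ[a; MAX(c)→g]((T ∪ π[c,a](ρ[a/e](ρ[c/d]((U ⋈[e=d] S)))))) → 5
  σ[g<4](γ[a; MAX(c)→g]((T ∪ π[c,a](ρ[a/e](ρ[c/d]((U ⋈[e=d] S))))))) → 1

== RESULT ==
a | g
1 | 1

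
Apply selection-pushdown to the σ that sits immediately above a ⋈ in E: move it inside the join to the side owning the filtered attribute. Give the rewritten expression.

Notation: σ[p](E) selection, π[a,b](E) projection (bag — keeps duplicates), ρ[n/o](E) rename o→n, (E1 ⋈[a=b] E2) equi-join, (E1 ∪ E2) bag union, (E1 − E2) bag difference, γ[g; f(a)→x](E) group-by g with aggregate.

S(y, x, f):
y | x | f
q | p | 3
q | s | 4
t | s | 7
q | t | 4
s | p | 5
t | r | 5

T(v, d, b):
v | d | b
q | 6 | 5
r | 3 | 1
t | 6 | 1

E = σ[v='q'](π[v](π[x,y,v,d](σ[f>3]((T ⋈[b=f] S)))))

σ filters on f, owned by the right side.
E' = σ[v='q'](π[v](π[x,y,v,d]((T ⋈[b=f] σ[f>3](S)))))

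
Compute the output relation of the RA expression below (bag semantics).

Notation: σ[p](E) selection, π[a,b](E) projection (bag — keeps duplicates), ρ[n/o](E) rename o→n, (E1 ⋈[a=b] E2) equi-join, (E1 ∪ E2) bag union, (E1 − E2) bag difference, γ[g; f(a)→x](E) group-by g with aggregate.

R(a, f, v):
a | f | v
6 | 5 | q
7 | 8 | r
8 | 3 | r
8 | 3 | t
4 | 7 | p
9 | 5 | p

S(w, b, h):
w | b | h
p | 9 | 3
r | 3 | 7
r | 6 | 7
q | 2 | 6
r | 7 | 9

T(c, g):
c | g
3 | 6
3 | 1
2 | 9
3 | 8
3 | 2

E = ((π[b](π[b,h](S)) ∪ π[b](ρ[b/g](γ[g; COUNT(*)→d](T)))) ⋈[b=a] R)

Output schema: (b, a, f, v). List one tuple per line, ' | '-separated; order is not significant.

Stepwise |·|:
  S → 5
  π[b,h](S) → 5
  π[b](π[b,h](S)) → 5
  T → 5
  γ[g; COUNT(*)→d](T) → 5
  ρ[b/g](γ[g; COUNT(*)→d](T)) → 5
  π[b](ρ[b/g](γ[g; COUNT(*)→d](T))) → 5
  (π[b](π[b,h](S)) ∪ π[b](ρ[b/g](γ[g; COUNT(*)→d](T)))) → 10
  R → 6
  ((π[b](π[b,h](S)) ∪ π[b](ρ[b/g](γ[g; COUNT(*)→d](T)))) ⋈[b=a] R) → 7

== RESULT ==
b | a | f | v
6 | 6 | 5 | q
6 | 6 | 5 | q
7 | 7 | 8 | r
8 | 8 | 3 | r
8 | 8 | 3 | t
9 | 9 | 5 | p
9 | 9 | 5 | p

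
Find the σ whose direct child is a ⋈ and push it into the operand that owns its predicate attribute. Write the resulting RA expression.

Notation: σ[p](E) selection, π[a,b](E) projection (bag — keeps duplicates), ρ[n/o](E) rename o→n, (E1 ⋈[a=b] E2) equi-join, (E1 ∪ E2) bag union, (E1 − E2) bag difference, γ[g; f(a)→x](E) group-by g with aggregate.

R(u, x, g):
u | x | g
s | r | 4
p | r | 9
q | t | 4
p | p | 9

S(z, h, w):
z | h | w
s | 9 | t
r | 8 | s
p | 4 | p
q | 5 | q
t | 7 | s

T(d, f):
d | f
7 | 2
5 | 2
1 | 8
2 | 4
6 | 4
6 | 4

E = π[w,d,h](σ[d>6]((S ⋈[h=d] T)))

σ filters on d, owned by the right side.
E' = π[w,d,h]((S ⋈[h=d] σ[d>6](T)))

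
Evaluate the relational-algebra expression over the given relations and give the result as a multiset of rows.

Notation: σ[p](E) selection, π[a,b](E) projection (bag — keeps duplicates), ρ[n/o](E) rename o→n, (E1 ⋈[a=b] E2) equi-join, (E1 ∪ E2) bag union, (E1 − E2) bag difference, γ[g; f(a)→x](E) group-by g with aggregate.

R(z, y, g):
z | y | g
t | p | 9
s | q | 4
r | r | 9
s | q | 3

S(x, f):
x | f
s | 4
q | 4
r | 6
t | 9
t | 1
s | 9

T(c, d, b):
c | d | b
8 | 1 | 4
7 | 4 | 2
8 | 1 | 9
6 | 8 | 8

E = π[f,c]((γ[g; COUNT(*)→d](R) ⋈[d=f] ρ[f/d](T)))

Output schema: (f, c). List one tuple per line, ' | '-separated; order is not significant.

Subexpression sizes:
  R → 4
  γ[g; COUNT(*)→d](R) → 3
  T → 4
  ρ[f/d](T) → 4
  (γ[g; COUNT(*)→d](R) ⋈[d=f] ρ[f/d](T)) → 4
  π[f,c]((γ[g; COUNT(*)→d](R) ⋈[d=f] ρ[f/d](T))) → 4

== RESULT ==
f | c
1 | 8
1 | 8
1 | 8
1 | 8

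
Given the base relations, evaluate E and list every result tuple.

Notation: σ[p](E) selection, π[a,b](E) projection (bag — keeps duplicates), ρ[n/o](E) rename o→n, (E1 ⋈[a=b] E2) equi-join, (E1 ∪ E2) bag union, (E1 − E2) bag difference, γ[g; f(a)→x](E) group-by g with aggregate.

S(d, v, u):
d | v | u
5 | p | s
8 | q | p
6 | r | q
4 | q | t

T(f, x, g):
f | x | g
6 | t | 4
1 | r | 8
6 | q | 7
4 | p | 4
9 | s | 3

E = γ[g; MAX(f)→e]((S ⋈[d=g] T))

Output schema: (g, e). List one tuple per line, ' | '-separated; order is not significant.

Stepwise |·|:
  S → 4
  T → 5
  (S ⋈[d=g] T) → 3
  γ[g; MAX(f)→e]((S ⋈[d=g] T)) → 2

== RESULT ==
g | e
4 | 6
8 | 1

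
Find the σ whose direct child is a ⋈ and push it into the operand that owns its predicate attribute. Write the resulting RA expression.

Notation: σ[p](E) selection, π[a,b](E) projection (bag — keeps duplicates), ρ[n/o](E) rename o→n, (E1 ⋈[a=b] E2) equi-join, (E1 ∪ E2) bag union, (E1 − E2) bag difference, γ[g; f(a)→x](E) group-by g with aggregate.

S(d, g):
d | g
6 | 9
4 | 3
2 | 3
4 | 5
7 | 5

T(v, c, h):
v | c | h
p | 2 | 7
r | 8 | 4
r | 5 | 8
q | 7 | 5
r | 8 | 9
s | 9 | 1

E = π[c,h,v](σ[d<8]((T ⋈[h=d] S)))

σ filters on d, owned by the right side.
E' = π[c,h,v]((T ⋈[h=d] σ[d<8](S)))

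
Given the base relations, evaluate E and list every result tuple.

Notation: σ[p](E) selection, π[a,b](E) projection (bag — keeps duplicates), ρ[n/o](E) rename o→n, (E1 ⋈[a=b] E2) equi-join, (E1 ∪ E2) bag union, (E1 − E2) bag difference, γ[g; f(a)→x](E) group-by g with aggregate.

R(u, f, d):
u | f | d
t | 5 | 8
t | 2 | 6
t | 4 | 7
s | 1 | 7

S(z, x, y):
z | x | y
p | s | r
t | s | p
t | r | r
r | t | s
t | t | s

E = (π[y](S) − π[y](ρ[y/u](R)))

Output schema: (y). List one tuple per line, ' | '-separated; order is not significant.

Subexpression sizes:
  S → 5
  π[y](S) → 5
  R → 4
  ρ[y/u](R) → 4
  π[y](ρ[y/u](R)) → 4
  (π[y](S) − π[y](ρ[y/u](R))) → 4

== RESULT ==
y
p
r
r
s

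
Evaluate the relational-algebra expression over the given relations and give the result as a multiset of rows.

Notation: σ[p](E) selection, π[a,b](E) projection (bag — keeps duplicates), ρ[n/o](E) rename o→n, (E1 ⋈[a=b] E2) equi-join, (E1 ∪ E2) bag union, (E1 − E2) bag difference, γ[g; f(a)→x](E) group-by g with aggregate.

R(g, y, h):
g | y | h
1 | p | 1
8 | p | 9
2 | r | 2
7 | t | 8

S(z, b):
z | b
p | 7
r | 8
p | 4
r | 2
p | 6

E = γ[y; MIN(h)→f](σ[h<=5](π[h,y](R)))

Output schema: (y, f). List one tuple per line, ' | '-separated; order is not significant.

Subexpression sizes:
  R → 4
  π[h,y](R) → 4
  σ[h<=5](π[h,y](R)) → 2
  γ[y; MIN(h)→f](σ[h<=5](π[h,y](R))) → 2

== RESULT ==
y | f
p | 1
r | 2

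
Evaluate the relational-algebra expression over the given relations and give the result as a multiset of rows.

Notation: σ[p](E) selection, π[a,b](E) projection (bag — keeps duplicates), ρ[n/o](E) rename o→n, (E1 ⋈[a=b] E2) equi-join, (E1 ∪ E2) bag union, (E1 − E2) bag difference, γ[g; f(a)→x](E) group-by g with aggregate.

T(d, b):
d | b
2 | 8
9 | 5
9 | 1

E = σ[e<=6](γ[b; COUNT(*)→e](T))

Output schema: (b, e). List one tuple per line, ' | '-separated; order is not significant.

Row counts bottom-up:
  T → 3
  γ[b; COUNT(*)→e](T) → 3
  σ[e<=6](γ[b; COUNT(*)→e](T)) → 3

== RESULT ==
b | e
1 | 1
5 | 1
8 | 1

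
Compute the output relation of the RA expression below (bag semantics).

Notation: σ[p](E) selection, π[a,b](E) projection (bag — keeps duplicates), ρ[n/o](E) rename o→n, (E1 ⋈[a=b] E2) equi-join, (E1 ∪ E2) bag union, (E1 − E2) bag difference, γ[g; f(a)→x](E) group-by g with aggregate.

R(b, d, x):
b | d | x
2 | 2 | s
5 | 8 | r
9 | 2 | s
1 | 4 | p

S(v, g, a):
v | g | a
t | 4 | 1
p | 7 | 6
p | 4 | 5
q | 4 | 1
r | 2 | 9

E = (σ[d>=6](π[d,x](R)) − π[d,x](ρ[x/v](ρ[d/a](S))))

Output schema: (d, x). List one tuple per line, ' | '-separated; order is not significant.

Row counts bottom-up:
  R → 4
  π[d,x](R) → 4
  σ[d>=6](π[d,x](R)) → 1
  S → 5
  ρ[d/a](S) → 5
  ρ[x/v](ρ[d/a](S)) → 5
  π[d,x](ρ[x/v](ρ[d/a](S))) → 5
  (σ[d>=6](π[d,x](R)) − π[d,x](ρ[x/v](ρ[d/a](S)))) → 1

== RESULT ==
d | x
8 | r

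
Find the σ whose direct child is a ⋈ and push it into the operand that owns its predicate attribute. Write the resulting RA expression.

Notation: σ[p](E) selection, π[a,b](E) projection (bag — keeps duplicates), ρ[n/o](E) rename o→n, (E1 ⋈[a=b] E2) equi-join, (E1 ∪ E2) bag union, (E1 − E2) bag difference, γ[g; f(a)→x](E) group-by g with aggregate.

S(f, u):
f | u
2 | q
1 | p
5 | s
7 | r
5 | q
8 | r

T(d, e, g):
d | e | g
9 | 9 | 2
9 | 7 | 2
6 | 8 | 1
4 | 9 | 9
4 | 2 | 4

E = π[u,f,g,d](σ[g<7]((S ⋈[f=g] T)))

σ filters on g, owned by the right side.
E' = π[u,f,g,d]((S ⋈[f=g] σ[g<7](T)))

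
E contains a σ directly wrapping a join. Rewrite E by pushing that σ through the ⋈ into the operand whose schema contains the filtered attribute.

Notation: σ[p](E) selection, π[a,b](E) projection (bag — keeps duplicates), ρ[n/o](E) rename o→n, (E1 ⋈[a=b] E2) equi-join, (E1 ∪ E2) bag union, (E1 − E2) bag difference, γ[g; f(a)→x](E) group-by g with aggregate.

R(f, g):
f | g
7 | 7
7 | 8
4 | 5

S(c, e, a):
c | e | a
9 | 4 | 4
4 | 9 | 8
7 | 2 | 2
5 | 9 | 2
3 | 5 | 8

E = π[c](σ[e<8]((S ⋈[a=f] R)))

σ filters on e, owned by the left side.
E' = π[c]((σ[e<8](S) ⋈[a=f] R))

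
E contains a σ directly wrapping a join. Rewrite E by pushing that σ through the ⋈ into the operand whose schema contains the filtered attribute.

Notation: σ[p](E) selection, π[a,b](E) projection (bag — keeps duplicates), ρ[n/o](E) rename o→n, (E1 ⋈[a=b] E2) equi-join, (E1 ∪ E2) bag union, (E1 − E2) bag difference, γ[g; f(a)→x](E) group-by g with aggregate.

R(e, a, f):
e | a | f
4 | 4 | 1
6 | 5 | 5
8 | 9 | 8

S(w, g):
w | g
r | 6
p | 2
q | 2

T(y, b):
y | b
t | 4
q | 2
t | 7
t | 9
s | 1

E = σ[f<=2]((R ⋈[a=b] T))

σ filters on f, owned by the left side.
E' = (σ[f<=2](R) ⋈[a=b] T)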